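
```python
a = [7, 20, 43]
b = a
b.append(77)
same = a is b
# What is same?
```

After line 1: a = [7, 20, 43]
After line 2 (b = a is an alias, same object): a = [7, 20, 43], b = [7, 20, 43]
After line 3 (b.append mutates the shared list): a = [7, 20, 43, 77], b = [7, 20, 43, 77]
After line 4 (same = a is b; same object -> True): same = True

True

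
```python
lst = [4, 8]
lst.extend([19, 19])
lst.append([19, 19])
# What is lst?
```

After line 1: lst = [4, 8]
After line 2 (extend unpacks [19, 19]): lst = [4, 8, 19, 19]
After line 3 (append adds [19, 19] as single element): lst = [4, 8, 19, 19, [19, 19]]

[4, 8, 19, 19, [19, 19]]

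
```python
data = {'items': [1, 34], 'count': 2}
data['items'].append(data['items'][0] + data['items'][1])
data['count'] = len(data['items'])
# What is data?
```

After line 1: data = {'items': [1, 34], 'count': 2}
After line 2 (append 1 + 34 = 35): data = {'items': [1, 34, 35], 'count': 2}
After line 3 (count = len(items) = 3): data = {'items': [1, 34, 35], 'count': 3}

{'items': [1, 34, 35], 'count': 3}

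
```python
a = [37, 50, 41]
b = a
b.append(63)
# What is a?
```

After line 1: a = [37, 50, 41]
After line 2 (b = a is an alias, same object): a = [37, 50, 41], b = [37, 50, 41]
After line 3 (b.append mutates the shared list): a = [37, 50, 41, 63], b = [37, 50, 41, 63]

[37, 50, 41, 63]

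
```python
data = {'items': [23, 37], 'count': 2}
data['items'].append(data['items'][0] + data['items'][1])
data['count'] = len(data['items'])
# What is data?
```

After line 1: data = {'items': [23, 37], 'count': 2}
After line 2 (append 23 + 37 = 60): data = {'items': [23, 37, 60], 'count': 2}
After line 3 (count = len(items) = 3): data = {'items': [23, 37, 60], 'count': 3}

{'items': [23, 37, 60], 'count': 3}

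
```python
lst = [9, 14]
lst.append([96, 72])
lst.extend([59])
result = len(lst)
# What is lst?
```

After line 1: lst = [9, 14]
After line 2 (append adds [96, 72] as single element): lst = [9, 14, [96, 72]]
After line 3 (extend unpacks [59], adds 59): lst = [9, 14, [96, 72], 59]
After line 4: result = len(lst) = 4

[9, 14, [96, 72], 59]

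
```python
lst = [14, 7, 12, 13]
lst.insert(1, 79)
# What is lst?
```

[14, 79, 7, 12, 13]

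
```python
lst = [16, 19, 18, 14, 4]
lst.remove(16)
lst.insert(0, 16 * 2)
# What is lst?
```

After line 1: lst = [16, 19, 18, 14, 4]
After line 2 (remove first 16): lst = [19, 18, 14, 4]
After line 3 (insert 32 at index 0): lst = [32, 19, 18, 14, 4]

[32, 19, 18, 14, 4]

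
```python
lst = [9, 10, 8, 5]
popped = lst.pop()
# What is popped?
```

5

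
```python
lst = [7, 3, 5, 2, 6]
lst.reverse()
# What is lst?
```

[6, 2, 5, 3, 7]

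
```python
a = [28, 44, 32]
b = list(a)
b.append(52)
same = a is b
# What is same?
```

After line 1: a = [28, 44, 32]
After line 2 (b = list(a) is a shallow copy, new object): a = [28, 44, 32], b = [28, 44, 32]
After line 3 (append only mutates b): a = [28, 44, 32], b = [28, 44, 32, 52]
After line 4 (same = a is b; different objects -> False): same = False

False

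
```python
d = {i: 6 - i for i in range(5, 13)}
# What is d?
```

{5: 1, 6: 0, 7: -1, 8: -2, 9: -3, 10: -4, 11: -5, 12: -6}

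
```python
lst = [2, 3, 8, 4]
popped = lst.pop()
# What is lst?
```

[2, 3, 8]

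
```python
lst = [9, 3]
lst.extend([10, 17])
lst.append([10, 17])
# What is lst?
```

After line 1: lst = [9, 3]
After line 2 (extend unpacks [10, 17]): lst = [9, 3, 10, 17]
After line 3 (append adds [10, 17] as single element): lst = [9, 3, 10, 17, [10, 17]]

[9, 3, 10, 17, [10, 17]]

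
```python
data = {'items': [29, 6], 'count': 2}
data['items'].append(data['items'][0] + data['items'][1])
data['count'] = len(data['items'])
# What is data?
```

After line 1: data = {'items': [29, 6], 'count': 2}
After line 2 (append 29 + 6 = 35): data = {'items': [29, 6, 35], 'count': 2}
After line 3 (count = len(items) = 3): data = {'items': [29, 6, 35], 'count': 3}

{'items': [29, 6, 35], 'count': 3}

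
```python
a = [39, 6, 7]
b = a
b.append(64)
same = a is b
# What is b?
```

After line 1: a = [39, 6, 7]
After line 2 (b = a is an alias, same object): a = [39, 6, 7], b = [39, 6, 7]
After line 3 (b.append mutates the shared list): a = [39, 6, 7, 64], b = [39, 6, 7, 64]
After line 4 (same = a is b; same object -> True): same = True

[39, 6, 7, 64]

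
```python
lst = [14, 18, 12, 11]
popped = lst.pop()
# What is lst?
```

[14, 18, 12]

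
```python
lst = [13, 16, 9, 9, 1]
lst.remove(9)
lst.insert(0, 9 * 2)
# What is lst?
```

After line 1: lst = [13, 16, 9, 9, 1]
After line 2 (remove first 9): lst = [13, 16, 9, 1]
After line 3 (insert 18 at index 0): lst = [18, 13, 16, 9, 1]

[18, 13, 16, 9, 1]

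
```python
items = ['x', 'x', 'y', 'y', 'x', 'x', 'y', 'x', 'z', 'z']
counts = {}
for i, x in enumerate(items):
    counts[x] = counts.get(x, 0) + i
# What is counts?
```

Initial: counts = {}, items = ['x', 'x', 'y', 'y', 'x', 'x', 'y', 'x', 'z', 'z']
i=0, x='x': counts = {'x': 0}
i=1, x='x': counts = {'x': 1}
i=2, x='y': counts = {'x': 1, 'y': 2}
i=3, x='y': counts = {'x': 1, 'y': 5}
i=4, x='x': counts = {'x': 5, 'y': 5}
i=5, x='x': counts = {'x': 10, 'y': 5}
i=6, x='y': counts = {'x': 10, 'y': 11}
i=7, x='x': counts = {'x': 17, 'y': 11}
i=8, x='z': counts = {'x': 17, 'y': 11, 'z': 8}
i=9, x='z': counts = {'x': 17, 'y': 11, 'z': 17}

{'x': 17, 'y': 11, 'z': 17}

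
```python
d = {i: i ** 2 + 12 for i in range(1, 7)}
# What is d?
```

{1: 13, 2: 16, 3: 21, 4: 28, 5: 37, 6: 48}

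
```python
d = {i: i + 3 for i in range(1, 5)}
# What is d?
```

{1: 4, 2: 5, 3: 6, 4: 7}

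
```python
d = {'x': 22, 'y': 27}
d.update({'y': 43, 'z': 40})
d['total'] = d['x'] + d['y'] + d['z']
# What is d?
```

After line 1: d = {'x': 22, 'y': 27}
After line 2 (y overwritten, z added): d = {'x': 22, 'y': 43, 'z': 40}
After line 3 (total = 22 + 43 + 40 = 105): d = {'x': 22, 'y': 43, 'z': 40, 'total': 105}

{'x': 22, 'y': 43, 'z': 40, 'total': 105}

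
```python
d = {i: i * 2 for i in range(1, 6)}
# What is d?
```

{1: 2, 2: 4, 3: 6, 4: 8, 5: 10}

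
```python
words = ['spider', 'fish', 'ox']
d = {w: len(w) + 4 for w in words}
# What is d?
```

{'spider': 10, 'fish': 8, 'ox': 6}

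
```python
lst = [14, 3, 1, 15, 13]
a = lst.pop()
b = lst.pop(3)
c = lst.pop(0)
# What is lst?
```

After line 1: lst = [14, 3, 1, 15, 13]
After line 2 (pop() -> a = 13): lst = [14, 3, 1, 15]
After line 3 (pop(3) -> b = 15): lst = [14, 3, 1]
After line 4 (pop(0) -> c = 14): lst = [3, 1]

[3, 1]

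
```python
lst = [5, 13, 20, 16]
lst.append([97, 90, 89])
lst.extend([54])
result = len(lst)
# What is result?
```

After line 1: lst = [5, 13, 20, 16]
After line 2 (append adds [97, 90, 89] as single element): lst = [5, 13, 20, 16, [97, 90, 89]]
After line 3 (extend unpacks [54], adds 54): lst = [5, 13, 20, 16, [97, 90, 89], 54]
After line 4: result = len(lst) = 6

6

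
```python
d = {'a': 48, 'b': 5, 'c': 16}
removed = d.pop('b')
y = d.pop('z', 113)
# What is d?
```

After line 1: d = {'a': 48, 'b': 5, 'c': 16}
After line 2 (pop 'b' returns 5): d = {'a': 48, 'c': 16}, removed = 5
After line 3 (pop 'z' missing, returns default 113): d = {'a': 48, 'c': 16}, y = 113

{'a': 48, 'c': 16}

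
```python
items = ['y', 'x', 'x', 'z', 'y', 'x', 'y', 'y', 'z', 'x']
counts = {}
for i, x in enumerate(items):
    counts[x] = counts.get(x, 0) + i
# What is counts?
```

Initial: counts = {}, items = ['y', 'x', 'x', 'z', 'y', 'x', 'y', 'y', 'z', 'x']
i=0, x='y': counts = {'y': 0}
i=1, x='x': counts = {'y': 0, 'x': 1}
i=2, x='x': counts = {'y': 0, 'x': 3}
i=3, x='z': counts = {'y': 0, 'x': 3, 'z': 3}
i=4, x='y': counts = {'y': 4, 'x': 3, 'z': 3}
i=5, x='x': counts = {'y': 4, 'x': 8, 'z': 3}
i=6, x='y': counts = {'y': 10, 'x': 8, 'z': 3}
i=7, x='y': counts = {'y': 17, 'x': 8, 'z': 3}
i=8, x='z': counts = {'y': 17, 'x': 8, 'z': 11}
i=9, x='x': counts = {'y': 17, 'x': 17, 'z': 11}

{'y': 17, 'x': 17, 'z': 11}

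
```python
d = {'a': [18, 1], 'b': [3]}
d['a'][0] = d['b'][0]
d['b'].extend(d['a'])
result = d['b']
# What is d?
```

After line 1: d = {'a': [18, 1], 'b': [3]}
After line 2 (a[0] = b[0] = 3): d = {'a': [3, 1], 'b': [3]}
After line 3 (b.extend(a) appends [3, 1]): d = {'a': [3, 1], 'b': [3, 3, 1]}
After line 4: result = d['b'] = [3, 3, 1]

{'a': [3, 1], 'b': [3, 3, 1]}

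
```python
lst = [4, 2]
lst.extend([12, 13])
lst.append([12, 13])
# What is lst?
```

After line 1: lst = [4, 2]
After line 2 (extend unpacks [12, 13]): lst = [4, 2, 12, 13]
After line 3 (append adds [12, 13] as single element): lst = [4, 2, 12, 13, [12, 13]]

[4, 2, 12, 13, [12, 13]]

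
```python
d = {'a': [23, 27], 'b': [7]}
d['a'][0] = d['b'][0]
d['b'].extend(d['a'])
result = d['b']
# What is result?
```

After line 1: d = {'a': [23, 27], 'b': [7]}
After line 2 (a[0] = b[0] = 7): d = {'a': [7, 27], 'b': [7]}
After line 3 (b.extend(a) appends [7, 27]): d = {'a': [7, 27], 'b': [7, 7, 27]}
After line 4: result = d['b'] = [7, 7, 27]

[7, 7, 27]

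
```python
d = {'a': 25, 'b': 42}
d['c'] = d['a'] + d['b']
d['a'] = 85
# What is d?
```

After line 1: d = {'a': 25, 'b': 42}
After line 2 (d['c'] = 25 + 42): d = {'a': 25, 'b': 42, 'c': 67}
After line 3: d = {'a': 85, 'b': 42, 'c': 67}

{'a': 85, 'b': 42, 'c': 67}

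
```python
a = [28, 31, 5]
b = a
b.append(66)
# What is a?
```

After line 1: a = [28, 31, 5]
After line 2 (b = a is an alias, same object): a = [28, 31, 5], b = [28, 31, 5]
After line 3 (b.append mutates the shared list): a = [28, 31, 5, 66], b = [28, 31, 5, 66]

[28, 31, 5, 66]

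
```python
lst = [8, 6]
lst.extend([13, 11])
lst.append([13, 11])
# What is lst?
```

After line 1: lst = [8, 6]
After line 2 (extend unpacks [13, 11]): lst = [8, 6, 13, 11]
After line 3 (append adds [13, 11] as single element): lst = [8, 6, 13, 11, [13, 11]]

[8, 6, 13, 11, [13, 11]]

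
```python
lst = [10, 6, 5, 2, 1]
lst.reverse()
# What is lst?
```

[1, 2, 5, 6, 10]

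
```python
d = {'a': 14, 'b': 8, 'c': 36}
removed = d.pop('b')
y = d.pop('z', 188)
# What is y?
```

After line 1: d = {'a': 14, 'b': 8, 'c': 36}
After line 2 (pop 'b' returns 8): d = {'a': 14, 'c': 36}, removed = 8
After line 3 (pop 'z' missing, returns default 188): d = {'a': 14, 'c': 36}, y = 188

188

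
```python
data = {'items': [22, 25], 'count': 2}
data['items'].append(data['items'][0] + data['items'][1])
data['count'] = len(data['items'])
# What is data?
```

After line 1: data = {'items': [22, 25], 'count': 2}
After line 2 (append 22 + 25 = 47): data = {'items': [22, 25, 47], 'count': 2}
After line 3 (count = len(items) = 3): data = {'items': [22, 25, 47], 'count': 3}

{'items': [22, 25, 47], 'count': 3}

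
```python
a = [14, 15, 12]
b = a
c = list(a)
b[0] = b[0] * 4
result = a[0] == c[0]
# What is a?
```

After line 1: a = [14, 15, 12]
After line 2 (b = a, alias): a = [14, 15, 12], b = [14, 15, 12]
After line 3 (c = list(a) is a copy, new object): c = [14, 15, 12]
After line 4 (b[0] = 14 * 4 = 56; mutates shared a/b): a = b = [56, 15, 12], c = [14, 15, 12]
After line 5 (a[0] = 56, c[0] = 14; result = False)

[56, 15, 12]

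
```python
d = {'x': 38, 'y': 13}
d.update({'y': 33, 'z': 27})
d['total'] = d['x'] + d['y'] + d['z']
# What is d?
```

After line 1: d = {'x': 38, 'y': 13}
After line 2 (y overwritten, z added): d = {'x': 38, 'y': 33, 'z': 27}
After line 3 (total = 38 + 33 + 27 = 98): d = {'x': 38, 'y': 33, 'z': 27, 'total': 98}

{'x': 38, 'y': 33, 'z': 27, 'total': 98}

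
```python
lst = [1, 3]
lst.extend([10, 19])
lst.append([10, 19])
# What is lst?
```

After line 1: lst = [1, 3]
After line 2 (extend unpacks [10, 19]): lst = [1, 3, 10, 19]
After line 3 (append adds [10, 19] as single element): lst = [1, 3, 10, 19, [10, 19]]

[1, 3, 10, 19, [10, 19]]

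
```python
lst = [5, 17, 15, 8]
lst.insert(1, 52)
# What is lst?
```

[5, 52, 17, 15, 8]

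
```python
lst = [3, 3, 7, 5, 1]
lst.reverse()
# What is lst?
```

[1, 5, 7, 3, 3]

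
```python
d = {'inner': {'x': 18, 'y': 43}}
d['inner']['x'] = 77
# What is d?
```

After line 1: d = {'inner': {'x': 18, 'y': 43}}
After line 2 (inner x overwritten): d = {'inner': {'x': 77, 'y': 43}}

{'inner': {'x': 77, 'y': 43}}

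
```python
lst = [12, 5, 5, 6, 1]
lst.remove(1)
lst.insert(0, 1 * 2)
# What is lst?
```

After line 1: lst = [12, 5, 5, 6, 1]
After line 2 (remove first 1): lst = [12, 5, 5, 6]
After line 3 (insert 2 at index 0): lst = [2, 12, 5, 5, 6]

[2, 12, 5, 5, 6]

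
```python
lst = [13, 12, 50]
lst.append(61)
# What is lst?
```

[13, 12, 50, 61]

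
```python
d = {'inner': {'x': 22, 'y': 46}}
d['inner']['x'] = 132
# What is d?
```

After line 1: d = {'inner': {'x': 22, 'y': 46}}
After line 2 (inner x overwritten): d = {'inner': {'x': 132, 'y': 46}}

{'inner': {'x': 132, 'y': 46}}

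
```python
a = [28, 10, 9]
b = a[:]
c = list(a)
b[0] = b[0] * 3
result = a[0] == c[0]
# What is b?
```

After line 1: a = [28, 10, 9]
After line 2 (b = a[:], copy): a = [28, 10, 9], b = [28, 10, 9]
After line 3 (c = list(a) is a copy, new object): c = [28, 10, 9]
After line 4 (b[0] = 28 * 3 = 84; only b mutates (copy)): a = [28, 10, 9], b = [84, 10, 9], c = [28, 10, 9]
After line 5 (a[0] = 28, c[0] = 28; result = True)

[84, 10, 9]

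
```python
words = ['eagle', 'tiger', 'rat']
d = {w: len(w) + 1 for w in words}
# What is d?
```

{'eagle': 6, 'tiger': 6, 'rat': 4}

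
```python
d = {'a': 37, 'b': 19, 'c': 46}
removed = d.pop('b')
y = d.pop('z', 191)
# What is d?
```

After line 1: d = {'a': 37, 'b': 19, 'c': 46}
After line 2 (pop 'b' returns 19): d = {'a': 37, 'c': 46}, removed = 19
After line 3 (pop 'z' missing, returns default 191): d = {'a': 37, 'c': 46}, y = 191

{'a': 37, 'c': 46}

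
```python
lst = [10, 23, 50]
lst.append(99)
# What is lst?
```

[10, 23, 50, 99]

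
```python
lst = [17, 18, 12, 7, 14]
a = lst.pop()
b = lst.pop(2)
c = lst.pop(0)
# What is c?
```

After line 1: lst = [17, 18, 12, 7, 14]
After line 2 (pop() -> a = 14): lst = [17, 18, 12, 7]
After line 3 (pop(2) -> b = 12): lst = [17, 18, 7]
After line 4 (pop(0) -> c = 17): lst = [18, 7]

17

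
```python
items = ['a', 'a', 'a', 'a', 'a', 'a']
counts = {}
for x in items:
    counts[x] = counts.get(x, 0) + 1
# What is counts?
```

Initial: counts = {}, items = ['a', 'a', 'a', 'a', 'a', 'a']
See 'a': counts = {'a': 1}
See 'a': counts = {'a': 2}
See 'a': counts = {'a': 3}
See 'a': counts = {'a': 4}
See 'a': counts = {'a': 5}
See 'a': counts = {'a': 6}

{'a': 6}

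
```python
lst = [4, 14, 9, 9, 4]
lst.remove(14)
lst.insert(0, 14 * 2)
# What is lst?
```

After line 1: lst = [4, 14, 9, 9, 4]
After line 2 (remove first 14): lst = [4, 9, 9, 4]
After line 3 (insert 28 at index 0): lst = [28, 4, 9, 9, 4]

[28, 4, 9, 9, 4]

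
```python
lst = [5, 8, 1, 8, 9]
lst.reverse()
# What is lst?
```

[9, 8, 1, 8, 5]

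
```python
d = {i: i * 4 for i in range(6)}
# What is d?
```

{0: 0, 1: 4, 2: 8, 3: 12, 4: 16, 5: 20}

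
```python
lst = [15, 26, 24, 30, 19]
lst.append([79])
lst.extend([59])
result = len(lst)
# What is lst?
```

After line 1: lst = [15, 26, 24, 30, 19]
After line 2 (append adds [79] as single element): lst = [15, 26, 24, 30, 19, [79]]
After line 3 (extend unpacks [59], adds 59): lst = [15, 26, 24, 30, 19, [79], 59]
After line 4: result = len(lst) = 7

[15, 26, 24, 30, 19, [79], 59]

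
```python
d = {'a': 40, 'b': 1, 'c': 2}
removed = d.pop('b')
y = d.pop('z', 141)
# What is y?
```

After line 1: d = {'a': 40, 'b': 1, 'c': 2}
After line 2 (pop 'b' returns 1): d = {'a': 40, 'c': 2}, removed = 1
After line 3 (pop 'z' missing, returns default 141): d = {'a': 40, 'c': 2}, y = 141

141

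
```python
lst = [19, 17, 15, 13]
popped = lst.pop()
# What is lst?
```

[19, 17, 15]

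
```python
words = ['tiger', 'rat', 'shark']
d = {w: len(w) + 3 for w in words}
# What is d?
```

{'tiger': 8, 'rat': 6, 'shark': 8}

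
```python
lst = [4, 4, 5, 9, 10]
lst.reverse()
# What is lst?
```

[10, 9, 5, 4, 4]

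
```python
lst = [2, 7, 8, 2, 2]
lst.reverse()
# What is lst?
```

[2, 2, 8, 7, 2]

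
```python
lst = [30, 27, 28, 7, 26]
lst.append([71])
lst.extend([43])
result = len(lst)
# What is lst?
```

After line 1: lst = [30, 27, 28, 7, 26]
After line 2 (append adds [71] as single element): lst = [30, 27, 28, 7, 26, [71]]
After line 3 (extend unpacks [43], adds 43): lst = [30, 27, 28, 7, 26, [71], 43]
After line 4: result = len(lst) = 7

[30, 27, 28, 7, 26, [71], 43]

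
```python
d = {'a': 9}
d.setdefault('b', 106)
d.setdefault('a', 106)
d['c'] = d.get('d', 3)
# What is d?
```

After line 1: d = {'a': 9}
After line 2 (setdefault adds 'b'=106): d = {'a': 9, 'b': 106}
After line 3 (setdefault 'a' no-op, already exists): d = {'a': 9, 'b': 106}
After line 4 (get('d', 3) returns default since 'd' not in d): d = {'a': 9, 'b': 106, 'c': 3}

{'a': 9, 'b': 106, 'c': 3}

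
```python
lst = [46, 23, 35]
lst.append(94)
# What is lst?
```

[46, 23, 35, 94]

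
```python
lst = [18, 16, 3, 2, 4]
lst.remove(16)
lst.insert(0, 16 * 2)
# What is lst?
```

After line 1: lst = [18, 16, 3, 2, 4]
After line 2 (remove first 16): lst = [18, 3, 2, 4]
After line 3 (insert 32 at index 0): lst = [32, 18, 3, 2, 4]

[32, 18, 3, 2, 4]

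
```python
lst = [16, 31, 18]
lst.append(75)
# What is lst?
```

[16, 31, 18, 75]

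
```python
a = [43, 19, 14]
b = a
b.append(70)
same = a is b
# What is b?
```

After line 1: a = [43, 19, 14]
After line 2 (b = a is an alias, same object): a = [43, 19, 14], b = [43, 19, 14]
After line 3 (b.append mutates the shared list): a = [43, 19, 14, 70], b = [43, 19, 14, 70]
After line 4 (same = a is b; same object -> True): same = True

[43, 19, 14, 70]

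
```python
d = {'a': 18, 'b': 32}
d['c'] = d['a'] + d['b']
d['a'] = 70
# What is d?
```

After line 1: d = {'a': 18, 'b': 32}
After line 2 (d['c'] = 18 + 32): d = {'a': 18, 'b': 32, 'c': 50}
After line 3: d = {'a': 70, 'b': 32, 'c': 50}

{'a': 70, 'b': 32, 'c': 50}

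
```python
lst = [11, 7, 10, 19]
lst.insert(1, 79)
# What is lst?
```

[11, 79, 7, 10, 19]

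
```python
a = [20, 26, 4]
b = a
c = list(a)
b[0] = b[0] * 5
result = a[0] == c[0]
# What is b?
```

After line 1: a = [20, 26, 4]
After line 2 (b = a, alias): a = [20, 26, 4], b = [20, 26, 4]
After line 3 (c = list(a) is a copy, new object): c = [20, 26, 4]
After line 4 (b[0] = 20 * 5 = 100; mutates shared a/b): a = b = [100, 26, 4], c = [20, 26, 4]
After line 5 (a[0] = 100, c[0] = 20; result = False)

[100, 26, 4]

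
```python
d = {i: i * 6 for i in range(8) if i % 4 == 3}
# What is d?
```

{3: 18, 7: 42}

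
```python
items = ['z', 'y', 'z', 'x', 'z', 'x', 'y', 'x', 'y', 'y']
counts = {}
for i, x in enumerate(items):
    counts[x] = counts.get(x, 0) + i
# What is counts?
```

Initial: counts = {}, items = ['z', 'y', 'z', 'x', 'z', 'x', 'y', 'x', 'y', 'y']
i=0, x='z': counts = {'z': 0}
i=1, x='y': counts = {'z': 0, 'y': 1}
i=2, x='z': counts = {'z': 2, 'y': 1}
i=3, x='x': counts = {'z': 2, 'y': 1, 'x': 3}
i=4, x='z': counts = {'z': 6, 'y': 1, 'x': 3}
i=5, x='x': counts = {'z': 6, 'y': 1, 'x': 8}
i=6, x='y': counts = {'z': 6, 'y': 7, 'x': 8}
i=7, x='x': counts = {'z': 6, 'y': 7, 'x': 15}
i=8, x='y': counts = {'z': 6, 'y': 15, 'x': 15}
i=9, x='y': counts = {'z': 6, 'y': 24, 'x': 15}

{'z': 6, 'y': 24, 'x': 15}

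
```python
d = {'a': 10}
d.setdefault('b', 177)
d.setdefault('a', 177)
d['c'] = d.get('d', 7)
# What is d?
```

After line 1: d = {'a': 10}
After line 2 (setdefault adds 'b'=177): d = {'a': 10, 'b': 177}
After line 3 (setdefault 'a' no-op, already exists): d = {'a': 10, 'b': 177}
After line 4 (get('d', 7) returns default since 'd' not in d): d = {'a': 10, 'b': 177, 'c': 7}

{'a': 10, 'b': 177, 'c': 7}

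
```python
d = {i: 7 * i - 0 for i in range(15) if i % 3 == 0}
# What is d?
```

{0: 0, 3: 21, 6: 42, 9: 63, 12: 84}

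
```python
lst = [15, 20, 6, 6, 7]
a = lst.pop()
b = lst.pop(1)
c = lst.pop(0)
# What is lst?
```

After line 1: lst = [15, 20, 6, 6, 7]
After line 2 (pop() -> a = 7): lst = [15, 20, 6, 6]
After line 3 (pop(1) -> b = 20): lst = [15, 6, 6]
After line 4 (pop(0) -> c = 15): lst = [6, 6]

[6, 6]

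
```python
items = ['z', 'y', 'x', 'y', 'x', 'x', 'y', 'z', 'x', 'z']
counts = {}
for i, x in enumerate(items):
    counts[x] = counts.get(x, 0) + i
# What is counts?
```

Initial: counts = {}, items = ['z', 'y', 'x', 'y', 'x', 'x', 'y', 'z', 'x', 'z']
i=0, x='z': counts = {'z': 0}
i=1, x='y': counts = {'z': 0, 'y': 1}
i=2, x='x': counts = {'z': 0, 'y': 1, 'x': 2}
i=3, x='y': counts = {'z': 0, 'y': 4, 'x': 2}
i=4, x='x': counts = {'z': 0, 'y': 4, 'x': 6}
i=5, x='x': counts = {'z': 0, 'y': 4, 'x': 11}
i=6, x='y': counts = {'z': 0, 'y': 10, 'x': 11}
i=7, x='z': counts = {'z': 7, 'y': 10, 'x': 11}
i=8, x='x': counts = {'z': 7, 'y': 10, 'x': 19}
i=9, x='z': counts = {'z': 16, 'y': 10, 'x': 19}

{'z': 16, 'y': 10, 'x': 19}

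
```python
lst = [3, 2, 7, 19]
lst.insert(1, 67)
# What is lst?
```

[3, 67, 2, 7, 19]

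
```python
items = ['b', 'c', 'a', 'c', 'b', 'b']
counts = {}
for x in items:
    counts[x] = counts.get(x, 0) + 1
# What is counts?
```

Initial: counts = {}, items = ['b', 'c', 'a', 'c', 'b', 'b']
See 'b': counts = {'b': 1}
See 'c': counts = {'b': 1, 'c': 1}
See 'a': counts = {'b': 1, 'c': 1, 'a': 1}
See 'c': counts = {'b': 1, 'c': 2, 'a': 1}
See 'b': counts = {'b': 2, 'c': 2, 'a': 1}
See 'b': counts = {'b': 3, 'c': 2, 'a': 1}

{'b': 3, 'c': 2, 'a': 1}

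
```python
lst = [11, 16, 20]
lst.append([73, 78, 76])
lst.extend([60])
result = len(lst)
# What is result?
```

After line 1: lst = [11, 16, 20]
After line 2 (append adds [73, 78, 76] as single element): lst = [11, 16, 20, [73, 78, 76]]
After line 3 (extend unpacks [60], adds 60): lst = [11, 16, 20, [73, 78, 76], 60]
After line 4: result = len(lst) = 5

5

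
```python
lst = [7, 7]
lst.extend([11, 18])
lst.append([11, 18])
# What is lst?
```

After line 1: lst = [7, 7]
After line 2 (extend unpacks [11, 18]): lst = [7, 7, 11, 18]
After line 3 (append adds [11, 18] as single element): lst = [7, 7, 11, 18, [11, 18]]

[7, 7, 11, 18, [11, 18]]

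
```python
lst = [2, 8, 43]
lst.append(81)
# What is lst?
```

[2, 8, 43, 81]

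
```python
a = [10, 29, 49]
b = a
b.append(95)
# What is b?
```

After line 1: a = [10, 29, 49]
After line 2 (b = a is an alias, same object): a = [10, 29, 49], b = [10, 29, 49]
After line 3 (b.append mutates the shared list): a = [10, 29, 49, 95], b = [10, 29, 49, 95]

[10, 29, 49, 95]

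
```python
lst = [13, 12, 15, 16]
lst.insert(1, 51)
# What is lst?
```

[13, 51, 12, 15, 16]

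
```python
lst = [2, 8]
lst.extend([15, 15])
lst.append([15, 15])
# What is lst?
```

After line 1: lst = [2, 8]
After line 2 (extend unpacks [15, 15]): lst = [2, 8, 15, 15]
After line 3 (append adds [15, 15] as single element): lst = [2, 8, 15, 15, [15, 15]]

[2, 8, 15, 15, [15, 15]]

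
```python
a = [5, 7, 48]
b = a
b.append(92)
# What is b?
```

After line 1: a = [5, 7, 48]
After line 2 (b = a is an alias, same object): a = [5, 7, 48], b = [5, 7, 48]
After line 3 (b.append mutates the shared list): a = [5, 7, 48, 92], b = [5, 7, 48, 92]

[5, 7, 48, 92]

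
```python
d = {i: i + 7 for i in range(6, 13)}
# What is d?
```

{6: 13, 7: 14, 8: 15, 9: 16, 10: 17, 11: 18, 12: 19}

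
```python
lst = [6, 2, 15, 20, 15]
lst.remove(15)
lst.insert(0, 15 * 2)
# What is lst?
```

After line 1: lst = [6, 2, 15, 20, 15]
After line 2 (remove first 15): lst = [6, 2, 20, 15]
After line 3 (insert 30 at index 0): lst = [30, 6, 2, 20, 15]

[30, 6, 2, 20, 15]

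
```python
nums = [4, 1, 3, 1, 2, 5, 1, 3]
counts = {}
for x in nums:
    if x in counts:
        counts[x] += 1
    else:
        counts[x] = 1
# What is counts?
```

Initial: counts = {}, nums = [4, 1, 3, 1, 2, 5, 1, 3]
See 4: counts = {4: 1}
See 1: counts = {4: 1, 1: 1}
See 3: counts = {4: 1, 1: 1, 3: 1}
See 1: counts = {4: 1, 1: 2, 3: 1}
See 2: counts = {4: 1, 1: 2, 3: 1, 2: 1}
See 5: counts = {4: 1, 1: 2, 3: 1, 2: 1, 5: 1}
See 1: counts = {4: 1, 1: 3, 3: 1, 2: 1, 5: 1}
See 3: counts = {4: 1, 1: 3, 3: 2, 2: 1, 5: 1}

{4: 1, 1: 3, 3: 2, 2: 1, 5: 1}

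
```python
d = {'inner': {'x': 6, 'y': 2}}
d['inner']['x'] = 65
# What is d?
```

After line 1: d = {'inner': {'x': 6, 'y': 2}}
After line 2 (inner x overwritten): d = {'inner': {'x': 65, 'y': 2}}

{'inner': {'x': 65, 'y': 2}}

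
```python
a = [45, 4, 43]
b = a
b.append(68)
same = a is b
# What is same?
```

After line 1: a = [45, 4, 43]
After line 2 (b = a is an alias, same object): a = [45, 4, 43], b = [45, 4, 43]
After line 3 (b.append mutates the shared list): a = [45, 4, 43, 68], b = [45, 4, 43, 68]
After line 4 (same = a is b; same object -> True): same = True

True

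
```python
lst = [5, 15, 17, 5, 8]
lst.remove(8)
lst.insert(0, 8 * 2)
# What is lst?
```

After line 1: lst = [5, 15, 17, 5, 8]
After line 2 (remove first 8): lst = [5, 15, 17, 5]
After line 3 (insert 16 at index 0): lst = [16, 5, 15, 17, 5]

[16, 5, 15, 17, 5]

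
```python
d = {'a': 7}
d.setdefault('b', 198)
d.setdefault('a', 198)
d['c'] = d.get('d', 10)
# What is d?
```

After line 1: d = {'a': 7}
After line 2 (setdefault adds 'b'=198): d = {'a': 7, 'b': 198}
After line 3 (setdefault 'a' no-op, already exists): d = {'a': 7, 'b': 198}
After line 4 (get('d', 10) returns default since 'd' not in d): d = {'a': 7, 'b': 198, 'c': 10}

{'a': 7, 'b': 198, 'c': 10}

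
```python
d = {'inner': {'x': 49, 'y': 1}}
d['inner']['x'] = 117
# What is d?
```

After line 1: d = {'inner': {'x': 49, 'y': 1}}
After line 2 (inner x overwritten): d = {'inner': {'x': 117, 'y': 1}}

{'inner': {'x': 117, 'y': 1}}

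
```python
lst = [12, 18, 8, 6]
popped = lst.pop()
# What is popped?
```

6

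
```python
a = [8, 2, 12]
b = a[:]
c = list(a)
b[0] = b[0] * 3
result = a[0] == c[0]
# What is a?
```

After line 1: a = [8, 2, 12]
After line 2 (b = a[:], copy): a = [8, 2, 12], b = [8, 2, 12]
After line 3 (c = list(a) is a copy, new object): c = [8, 2, 12]
After line 4 (b[0] = 8 * 3 = 24; only b mutates (copy)): a = [8, 2, 12], b = [24, 2, 12], c = [8, 2, 12]
After line 5 (a[0] = 8, c[0] = 8; result = True)

[8, 2, 12]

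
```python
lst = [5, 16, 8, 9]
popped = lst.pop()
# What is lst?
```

[5, 16, 8]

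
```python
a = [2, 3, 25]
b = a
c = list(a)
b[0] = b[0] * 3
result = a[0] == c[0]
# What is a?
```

After line 1: a = [2, 3, 25]
After line 2 (b = a, alias): a = [2, 3, 25], b = [2, 3, 25]
After line 3 (c = list(a) is a copy, new object): c = [2, 3, 25]
After line 4 (b[0] = 2 * 3 = 6; mutates shared a/b): a = b = [6, 3, 25], c = [2, 3, 25]
After line 5 (a[0] = 6, c[0] = 2; result = False)

[6, 3, 25]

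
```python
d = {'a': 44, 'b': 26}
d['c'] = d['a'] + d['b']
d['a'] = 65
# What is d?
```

After line 1: d = {'a': 44, 'b': 26}
After line 2 (d['c'] = 44 + 26): d = {'a': 44, 'b': 26, 'c': 70}
After line 3: d = {'a': 65, 'b': 26, 'c': 70}

{'a': 65, 'b': 26, 'c': 70}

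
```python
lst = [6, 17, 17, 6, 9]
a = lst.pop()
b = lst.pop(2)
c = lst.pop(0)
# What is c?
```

After line 1: lst = [6, 17, 17, 6, 9]
After line 2 (pop() -> a = 9): lst = [6, 17, 17, 6]
After line 3 (pop(2) -> b = 17): lst = [6, 17, 6]
After line 4 (pop(0) -> c = 6): lst = [17, 6]

6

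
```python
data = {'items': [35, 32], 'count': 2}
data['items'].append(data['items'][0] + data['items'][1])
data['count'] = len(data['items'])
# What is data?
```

After line 1: data = {'items': [35, 32], 'count': 2}
After line 2 (append 35 + 32 = 67): data = {'items': [35, 32, 67], 'count': 2}
After line 3 (count = len(items) = 3): data = {'items': [35, 32, 67], 'count': 3}

{'items': [35, 32, 67], 'count': 3}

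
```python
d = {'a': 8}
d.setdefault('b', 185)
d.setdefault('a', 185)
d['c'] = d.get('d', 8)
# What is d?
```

After line 1: d = {'a': 8}
After line 2 (setdefault adds 'b'=185): d = {'a': 8, 'b': 185}
After line 3 (setdefault 'a' no-op, already exists): d = {'a': 8, 'b': 185}
After line 4 (get('d', 8) returns default since 'd' not in d): d = {'a': 8, 'b': 185, 'c': 8}

{'a': 8, 'b': 185, 'c': 8}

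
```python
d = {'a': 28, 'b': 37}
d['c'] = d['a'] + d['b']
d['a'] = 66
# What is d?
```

After line 1: d = {'a': 28, 'b': 37}
After line 2 (d['c'] = 28 + 37): d = {'a': 28, 'b': 37, 'c': 65}
After line 3: d = {'a': 66, 'b': 37, 'c': 65}

{'a': 66, 'b': 37, 'c': 65}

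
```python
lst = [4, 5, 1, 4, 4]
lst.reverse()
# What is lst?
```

[4, 4, 1, 5, 4]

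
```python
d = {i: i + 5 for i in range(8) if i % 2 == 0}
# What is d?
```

{0: 5, 2: 7, 4: 9, 6: 11}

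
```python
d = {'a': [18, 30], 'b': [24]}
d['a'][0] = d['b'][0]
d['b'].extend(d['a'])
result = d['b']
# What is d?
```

After line 1: d = {'a': [18, 30], 'b': [24]}
After line 2 (a[0] = b[0] = 24): d = {'a': [24, 30], 'b': [24]}
After line 3 (b.extend(a) appends [24, 30]): d = {'a': [24, 30], 'b': [24, 24, 30]}
After line 4: result = d['b'] = [24, 24, 30]

{'a': [24, 30], 'b': [24, 24, 30]}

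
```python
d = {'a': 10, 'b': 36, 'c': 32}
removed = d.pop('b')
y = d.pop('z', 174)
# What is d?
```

After line 1: d = {'a': 10, 'b': 36, 'c': 32}
After line 2 (pop 'b' returns 36): d = {'a': 10, 'c': 32}, removed = 36
After line 3 (pop 'z' missing, returns default 174): d = {'a': 10, 'c': 32}, y = 174

{'a': 10, 'c': 32}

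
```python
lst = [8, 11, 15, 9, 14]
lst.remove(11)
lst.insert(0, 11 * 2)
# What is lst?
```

After line 1: lst = [8, 11, 15, 9, 14]
After line 2 (remove first 11): lst = [8, 15, 9, 14]
After line 3 (insert 22 at index 0): lst = [22, 8, 15, 9, 14]

[22, 8, 15, 9, 14]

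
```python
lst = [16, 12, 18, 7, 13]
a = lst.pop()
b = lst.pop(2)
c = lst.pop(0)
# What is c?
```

After line 1: lst = [16, 12, 18, 7, 13]
After line 2 (pop() -> a = 13): lst = [16, 12, 18, 7]
After line 3 (pop(2) -> b = 18): lst = [16, 12, 7]
After line 4 (pop(0) -> c = 16): lst = [12, 7]

16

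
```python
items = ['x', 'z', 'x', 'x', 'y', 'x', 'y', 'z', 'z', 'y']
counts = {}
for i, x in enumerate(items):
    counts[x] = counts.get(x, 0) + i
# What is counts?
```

Initial: counts = {}, items = ['x', 'z', 'x', 'x', 'y', 'x', 'y', 'z', 'z', 'y']
i=0, x='x': counts = {'x': 0}
i=1, x='z': counts = {'x': 0, 'z': 1}
i=2, x='x': counts = {'x': 2, 'z': 1}
i=3, x='x': counts = {'x': 5, 'z': 1}
i=4, x='y': counts = {'x': 5, 'z': 1, 'y': 4}
i=5, x='x': counts = {'x': 10, 'z': 1, 'y': 4}
i=6, x='y': counts = {'x': 10, 'z': 1, 'y': 10}
i=7, x='z': counts = {'x': 10, 'z': 8, 'y': 10}
i=8, x='z': counts = {'x': 10, 'z': 16, 'y': 10}
i=9, x='y': counts = {'x': 10, 'z': 16, 'y': 19}

{'x': 10, 'z': 16, 'y': 19}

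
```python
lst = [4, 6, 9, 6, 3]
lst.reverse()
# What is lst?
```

[3, 6, 9, 6, 4]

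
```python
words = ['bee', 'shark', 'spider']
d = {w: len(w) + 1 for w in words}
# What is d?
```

{'bee': 4, 'shark': 6, 'spider': 7}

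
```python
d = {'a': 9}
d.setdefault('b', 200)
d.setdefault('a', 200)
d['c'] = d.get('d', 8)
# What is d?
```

After line 1: d = {'a': 9}
After line 2 (setdefault adds 'b'=200): d = {'a': 9, 'b': 200}
After line 3 (setdefault 'a' no-op, already exists): d = {'a': 9, 'b': 200}
After line 4 (get('d', 8) returns default since 'd' not in d): d = {'a': 9, 'b': 200, 'c': 8}

{'a': 9, 'b': 200, 'c': 8}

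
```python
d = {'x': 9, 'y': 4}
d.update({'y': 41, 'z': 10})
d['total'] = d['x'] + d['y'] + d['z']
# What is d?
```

After line 1: d = {'x': 9, 'y': 4}
After line 2 (y overwritten, z added): d = {'x': 9, 'y': 41, 'z': 10}
After line 3 (total = 9 + 41 + 10 = 60): d = {'x': 9, 'y': 41, 'z': 10, 'total': 60}

{'x': 9, 'y': 41, 'z': 10, 'total': 60}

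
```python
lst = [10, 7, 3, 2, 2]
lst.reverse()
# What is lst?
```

[2, 2, 3, 7, 10]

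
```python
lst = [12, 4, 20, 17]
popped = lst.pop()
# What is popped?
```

17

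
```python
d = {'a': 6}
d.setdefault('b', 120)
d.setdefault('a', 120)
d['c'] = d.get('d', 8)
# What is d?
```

After line 1: d = {'a': 6}
After line 2 (setdefault adds 'b'=120): d = {'a': 6, 'b': 120}
After line 3 (setdefault 'a' no-op, already exists): d = {'a': 6, 'b': 120}
After line 4 (get('d', 8) returns default since 'd' not in d): d = {'a': 6, 'b': 120, 'c': 8}

{'a': 6, 'b': 120, 'c': 8}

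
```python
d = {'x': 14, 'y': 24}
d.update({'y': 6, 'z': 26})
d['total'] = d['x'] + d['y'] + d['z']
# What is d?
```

After line 1: d = {'x': 14, 'y': 24}
After line 2 (y overwritten, z added): d = {'x': 14, 'y': 6, 'z': 26}
After line 3 (total = 14 + 6 + 26 = 46): d = {'x': 14, 'y': 6, 'z': 26, 'total': 46}

{'x': 14, 'y': 6, 'z': 26, 'total': 46}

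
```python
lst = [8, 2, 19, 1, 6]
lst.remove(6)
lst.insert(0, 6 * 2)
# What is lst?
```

After line 1: lst = [8, 2, 19, 1, 6]
After line 2 (remove first 6): lst = [8, 2, 19, 1]
After line 3 (insert 12 at index 0): lst = [12, 8, 2, 19, 1]

[12, 8, 2, 19, 1]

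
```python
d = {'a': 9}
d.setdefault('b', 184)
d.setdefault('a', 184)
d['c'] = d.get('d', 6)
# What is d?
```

After line 1: d = {'a': 9}
After line 2 (setdefault adds 'b'=184): d = {'a': 9, 'b': 184}
After line 3 (setdefault 'a' no-op, already exists): d = {'a': 9, 'b': 184}
After line 4 (get('d', 6) returns default since 'd' not in d): d = {'a': 9, 'b': 184, 'c': 6}

{'a': 9, 'b': 184, 'c': 6}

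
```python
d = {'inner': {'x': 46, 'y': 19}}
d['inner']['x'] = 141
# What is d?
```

After line 1: d = {'inner': {'x': 46, 'y': 19}}
After line 2 (inner x overwritten): d = {'inner': {'x': 141, 'y': 19}}

{'inner': {'x': 141, 'y': 19}}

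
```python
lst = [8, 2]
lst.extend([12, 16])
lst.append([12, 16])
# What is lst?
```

After line 1: lst = [8, 2]
After line 2 (extend unpacks [12, 16]): lst = [8, 2, 12, 16]
After line 3 (append adds [12, 16] as single element): lst = [8, 2, 12, 16, [12, 16]]

[8, 2, 12, 16, [12, 16]]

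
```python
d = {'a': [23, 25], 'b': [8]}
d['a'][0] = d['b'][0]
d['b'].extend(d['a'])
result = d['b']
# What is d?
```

After line 1: d = {'a': [23, 25], 'b': [8]}
After line 2 (a[0] = b[0] = 8): d = {'a': [8, 25], 'b': [8]}
After line 3 (b.extend(a) appends [8, 25]): d = {'a': [8, 25], 'b': [8, 8, 25]}
After line 4: result = d['b'] = [8, 8, 25]

{'a': [8, 25], 'b': [8, 8, 25]}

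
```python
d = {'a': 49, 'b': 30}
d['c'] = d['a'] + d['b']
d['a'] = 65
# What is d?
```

After line 1: d = {'a': 49, 'b': 30}
After line 2 (d['c'] = 49 + 30): d = {'a': 49, 'b': 30, 'c': 79}
After line 3: d = {'a': 65, 'b': 30, 'c': 79}

{'a': 65, 'b': 30, 'c': 79}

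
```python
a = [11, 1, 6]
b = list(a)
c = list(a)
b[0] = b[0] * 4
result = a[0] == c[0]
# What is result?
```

After line 1: a = [11, 1, 6]
After line 2 (b = list(a), copy): a = [11, 1, 6], b = [11, 1, 6]
After line 3 (c = list(a) is a copy, new object): c = [11, 1, 6]
After line 4 (b[0] = 11 * 4 = 44; only b mutates (copy)): a = [11, 1, 6], b = [44, 1, 6], c = [11, 1, 6]
After line 5 (a[0] = 11, c[0] = 11; result = True)

True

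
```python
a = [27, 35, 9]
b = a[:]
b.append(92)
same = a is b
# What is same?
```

After line 1: a = [27, 35, 9]
After line 2 (b = a[:] is a shallow copy, new object): a = [27, 35, 9], b = [27, 35, 9]
After line 3 (append only mutates b): a = [27, 35, 9], b = [27, 35, 9, 92]
After line 4 (same = a is b; different objects -> False): same = False

False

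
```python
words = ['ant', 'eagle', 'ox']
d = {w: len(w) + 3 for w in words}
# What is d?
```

{'ant': 6, 'eagle': 8, 'ox': 5}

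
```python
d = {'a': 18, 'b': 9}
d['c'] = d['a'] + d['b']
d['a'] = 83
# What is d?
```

After line 1: d = {'a': 18, 'b': 9}
After line 2 (d['c'] = 18 + 9): d = {'a': 18, 'b': 9, 'c': 27}
After line 3: d = {'a': 83, 'b': 9, 'c': 27}

{'a': 83, 'b': 9, 'c': 27}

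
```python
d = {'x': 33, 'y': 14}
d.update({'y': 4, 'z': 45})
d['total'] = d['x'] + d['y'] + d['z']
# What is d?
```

After line 1: d = {'x': 33, 'y': 14}
After line 2 (y overwritten, z added): d = {'x': 33, 'y': 4, 'z': 45}
After line 3 (total = 33 + 4 + 45 = 82): d = {'x': 33, 'y': 4, 'z': 45, 'total': 82}

{'x': 33, 'y': 4, 'z': 45, 'total': 82}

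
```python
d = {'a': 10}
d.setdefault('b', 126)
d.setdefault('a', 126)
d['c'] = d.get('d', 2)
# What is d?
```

After line 1: d = {'a': 10}
After line 2 (setdefault adds 'b'=126): d = {'a': 10, 'b': 126}
After line 3 (setdefault 'a' no-op, already exists): d = {'a': 10, 'b': 126}
After line 4 (get('d', 2) returns default since 'd' not in d): d = {'a': 10, 'b': 126, 'c': 2}

{'a': 10, 'b': 126, 'c': 2}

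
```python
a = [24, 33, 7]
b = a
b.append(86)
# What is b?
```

After line 1: a = [24, 33, 7]
After line 2 (b = a is an alias, same object): a = [24, 33, 7], b = [24, 33, 7]
After line 3 (b.append mutates the shared list): a = [24, 33, 7, 86], b = [24, 33, 7, 86]

[24, 33, 7, 86]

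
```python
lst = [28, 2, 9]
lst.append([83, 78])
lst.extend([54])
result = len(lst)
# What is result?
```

After line 1: lst = [28, 2, 9]
After line 2 (append adds [83, 78] as single element): lst = [28, 2, 9, [83, 78]]
After line 3 (extend unpacks [54], adds 54): lst = [28, 2, 9, [83, 78], 54]
After line 4: result = len(lst) = 5

5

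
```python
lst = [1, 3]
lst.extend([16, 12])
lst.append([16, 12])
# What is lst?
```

After line 1: lst = [1, 3]
After line 2 (extend unpacks [16, 12]): lst = [1, 3, 16, 12]
After line 3 (append adds [16, 12] as single element): lst = [1, 3, 16, 12, [16, 12]]

[1, 3, 16, 12, [16, 12]]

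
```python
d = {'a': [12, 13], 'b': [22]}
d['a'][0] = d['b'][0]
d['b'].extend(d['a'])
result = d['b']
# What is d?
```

After line 1: d = {'a': [12, 13], 'b': [22]}
After line 2 (a[0] = b[0] = 22): d = {'a': [22, 13], 'b': [22]}
After line 3 (b.extend(a) appends [22, 13]): d = {'a': [22, 13], 'b': [22, 22, 13]}
After line 4: result = d['b'] = [22, 22, 13]

{'a': [22, 13], 'b': [22, 22, 13]}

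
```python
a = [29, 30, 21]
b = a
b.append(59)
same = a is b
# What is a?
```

After line 1: a = [29, 30, 21]
After line 2 (b = a is an alias, same object): a = [29, 30, 21], b = [29, 30, 21]
After line 3 (b.append mutates the shared list): a = [29, 30, 21, 59], b = [29, 30, 21, 59]
After line 4 (same = a is b; same object -> True): same = True

[29, 30, 21, 59]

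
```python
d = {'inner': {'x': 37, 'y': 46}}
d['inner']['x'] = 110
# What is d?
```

After line 1: d = {'inner': {'x': 37, 'y': 46}}
After line 2 (inner x overwritten): d = {'inner': {'x': 110, 'y': 46}}

{'inner': {'x': 110, 'y': 46}}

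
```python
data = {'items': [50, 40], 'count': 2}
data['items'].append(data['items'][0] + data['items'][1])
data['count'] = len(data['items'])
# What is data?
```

After line 1: data = {'items': [50, 40], 'count': 2}
After line 2 (append 50 + 40 = 90): data = {'items': [50, 40, 90], 'count': 2}
After line 3 (count = len(items) = 3): data = {'items': [50, 40, 90], 'count': 3}

{'items': [50, 40, 90], 'count': 3}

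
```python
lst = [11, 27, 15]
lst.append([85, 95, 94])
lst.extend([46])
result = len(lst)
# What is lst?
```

After line 1: lst = [11, 27, 15]
After line 2 (append adds [85, 95, 94] as single element): lst = [11, 27, 15, [85, 95, 94]]
After line 3 (extend unpacks [46], adds 46): lst = [11, 27, 15, [85, 95, 94], 46]
After line 4: result = len(lst) = 5

[11, 27, 15, [85, 95, 94], 46]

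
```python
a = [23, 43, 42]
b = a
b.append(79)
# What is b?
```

After line 1: a = [23, 43, 42]
After line 2 (b = a is an alias, same object): a = [23, 43, 42], b = [23, 43, 42]
After line 3 (b.append mutates the shared list): a = [23, 43, 42, 79], b = [23, 43, 42, 79]

[23, 43, 42, 79]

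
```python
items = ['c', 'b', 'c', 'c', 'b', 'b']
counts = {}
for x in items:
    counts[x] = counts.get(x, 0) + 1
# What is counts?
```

Initial: counts = {}, items = ['c', 'b', 'c', 'c', 'b', 'b']
See 'c': counts = {'c': 1}
See 'b': counts = {'c': 1, 'b': 1}
See 'c': counts = {'c': 2, 'b': 1}
See 'c': counts = {'c': 3, 'b': 1}
See 'b': counts = {'c': 3, 'b': 2}
See 'b': counts = {'c': 3, 'b': 3}

{'c': 3, 'b': 3}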